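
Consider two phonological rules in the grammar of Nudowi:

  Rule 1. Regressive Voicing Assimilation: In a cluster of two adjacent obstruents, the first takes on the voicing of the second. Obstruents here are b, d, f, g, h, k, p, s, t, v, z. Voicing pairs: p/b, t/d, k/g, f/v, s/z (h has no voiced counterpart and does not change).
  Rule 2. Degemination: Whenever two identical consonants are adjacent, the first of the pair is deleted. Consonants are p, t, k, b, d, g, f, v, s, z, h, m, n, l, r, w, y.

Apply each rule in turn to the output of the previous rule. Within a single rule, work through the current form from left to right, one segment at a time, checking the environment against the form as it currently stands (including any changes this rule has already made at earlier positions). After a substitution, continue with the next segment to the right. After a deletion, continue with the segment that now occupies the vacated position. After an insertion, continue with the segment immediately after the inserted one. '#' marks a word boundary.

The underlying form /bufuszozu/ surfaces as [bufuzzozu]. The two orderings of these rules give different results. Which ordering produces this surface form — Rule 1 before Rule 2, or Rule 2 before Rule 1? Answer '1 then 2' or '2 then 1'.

Order 1 then 2:
  1 Regressive Voicing Assimilation: [bufuszozu] → [bufuzzozu]
  2 Degemination: [bufuzzozu] → [bufuzozu]
  result: [bufuzozu]
Order 2 then 1:
  2 Degemination: no change — [bufuszozu]
  1 Regressive Voicing Assimilation: [bufuszozu] → [bufuzzozu]
  result: [bufuzzozu]

2 then 1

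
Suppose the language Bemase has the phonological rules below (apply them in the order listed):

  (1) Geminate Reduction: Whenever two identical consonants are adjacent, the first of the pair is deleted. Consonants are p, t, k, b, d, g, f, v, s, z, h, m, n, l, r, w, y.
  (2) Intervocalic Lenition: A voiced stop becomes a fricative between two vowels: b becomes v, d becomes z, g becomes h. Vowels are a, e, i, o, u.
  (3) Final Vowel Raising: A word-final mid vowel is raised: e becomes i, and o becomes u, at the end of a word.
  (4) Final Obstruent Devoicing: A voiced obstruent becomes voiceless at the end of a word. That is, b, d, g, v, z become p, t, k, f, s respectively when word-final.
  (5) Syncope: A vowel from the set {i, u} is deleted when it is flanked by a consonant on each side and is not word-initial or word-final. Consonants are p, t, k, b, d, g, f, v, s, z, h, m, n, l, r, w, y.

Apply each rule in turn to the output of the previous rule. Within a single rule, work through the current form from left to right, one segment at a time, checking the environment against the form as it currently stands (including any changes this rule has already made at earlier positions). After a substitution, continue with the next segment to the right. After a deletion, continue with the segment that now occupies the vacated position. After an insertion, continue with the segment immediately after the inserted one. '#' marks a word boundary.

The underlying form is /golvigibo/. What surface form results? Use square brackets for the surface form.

[golvhvu]

(1) Geminate Reduction: no change — [golvigibo]
(2) Intervocalic Lenition: [golvigibo] → [golvihivo]
(3) Final Vowel Raising: [golvihivo] → [golvihivu]
(4) Final Obstruent Devoicing: no change — [golvihivu]
(5) Syncope: [golvihivu] → [golvhvu]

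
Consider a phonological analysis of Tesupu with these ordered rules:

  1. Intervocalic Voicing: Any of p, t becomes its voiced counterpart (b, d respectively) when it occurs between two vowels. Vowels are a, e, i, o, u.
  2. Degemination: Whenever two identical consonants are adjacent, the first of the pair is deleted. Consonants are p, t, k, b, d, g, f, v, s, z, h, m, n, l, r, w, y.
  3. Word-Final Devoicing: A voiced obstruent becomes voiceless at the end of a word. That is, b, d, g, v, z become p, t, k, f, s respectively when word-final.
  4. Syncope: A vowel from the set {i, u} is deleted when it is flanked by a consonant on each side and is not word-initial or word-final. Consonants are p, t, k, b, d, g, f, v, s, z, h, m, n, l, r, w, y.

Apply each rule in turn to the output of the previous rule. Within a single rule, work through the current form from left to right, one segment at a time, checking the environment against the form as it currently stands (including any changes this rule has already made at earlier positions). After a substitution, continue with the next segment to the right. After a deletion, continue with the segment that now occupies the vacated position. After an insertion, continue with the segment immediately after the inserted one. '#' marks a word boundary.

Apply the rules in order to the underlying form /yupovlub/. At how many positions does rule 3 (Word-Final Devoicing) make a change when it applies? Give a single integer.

1 Intervocalic Voicing: [yupovlub] → [yubovlub]
2 Degemination: no change — [yubovlub]
3 Word-Final Devoicing: [yubovlub] → [yubovlup]
4 Syncope: [yubovlup] → [ybovlp]
Rule 3 changed 1 position(s).

1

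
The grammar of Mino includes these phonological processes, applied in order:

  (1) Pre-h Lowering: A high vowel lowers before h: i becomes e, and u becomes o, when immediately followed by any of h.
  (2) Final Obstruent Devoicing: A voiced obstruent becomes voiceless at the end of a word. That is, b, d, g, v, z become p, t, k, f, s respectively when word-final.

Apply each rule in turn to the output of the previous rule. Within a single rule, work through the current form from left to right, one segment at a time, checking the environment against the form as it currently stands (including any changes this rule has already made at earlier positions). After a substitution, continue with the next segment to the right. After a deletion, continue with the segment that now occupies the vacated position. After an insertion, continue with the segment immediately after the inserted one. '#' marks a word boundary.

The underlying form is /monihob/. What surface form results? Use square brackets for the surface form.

(1) Pre-h Lowering: [monihob] → [monehob]
(2) Final Obstruent Devoicing: [monehob] → [monehop]

[monehop]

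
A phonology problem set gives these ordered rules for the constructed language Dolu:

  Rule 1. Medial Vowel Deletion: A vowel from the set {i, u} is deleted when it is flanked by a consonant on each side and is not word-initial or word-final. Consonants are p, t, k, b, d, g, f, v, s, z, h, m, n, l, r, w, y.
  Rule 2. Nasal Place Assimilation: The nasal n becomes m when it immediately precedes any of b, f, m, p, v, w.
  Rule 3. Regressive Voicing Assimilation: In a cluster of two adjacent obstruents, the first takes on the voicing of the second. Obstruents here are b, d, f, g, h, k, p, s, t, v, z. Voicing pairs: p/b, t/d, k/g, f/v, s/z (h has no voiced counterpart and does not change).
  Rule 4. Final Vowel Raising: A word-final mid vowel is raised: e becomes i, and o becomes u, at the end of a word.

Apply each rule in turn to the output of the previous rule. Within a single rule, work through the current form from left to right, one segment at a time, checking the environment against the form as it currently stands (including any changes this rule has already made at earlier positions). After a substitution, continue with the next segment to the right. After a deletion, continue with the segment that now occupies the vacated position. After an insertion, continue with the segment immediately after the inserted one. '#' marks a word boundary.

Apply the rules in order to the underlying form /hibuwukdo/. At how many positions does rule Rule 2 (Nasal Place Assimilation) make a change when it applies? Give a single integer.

Rule 1 Medial Vowel Deletion: [hibuwukdo] → [hbwkdo]
Rule 2 Nasal Place Assimilation: no change — [hbwkdo]
Rule 3 Regressive Voicing Assimilation: [hbwkdo] → [hbwgdo]
Rule 4 Final Vowel Raising: [hbwgdo] → [hbwgdu]
Rule Rule 2 changed 0 position(s).

0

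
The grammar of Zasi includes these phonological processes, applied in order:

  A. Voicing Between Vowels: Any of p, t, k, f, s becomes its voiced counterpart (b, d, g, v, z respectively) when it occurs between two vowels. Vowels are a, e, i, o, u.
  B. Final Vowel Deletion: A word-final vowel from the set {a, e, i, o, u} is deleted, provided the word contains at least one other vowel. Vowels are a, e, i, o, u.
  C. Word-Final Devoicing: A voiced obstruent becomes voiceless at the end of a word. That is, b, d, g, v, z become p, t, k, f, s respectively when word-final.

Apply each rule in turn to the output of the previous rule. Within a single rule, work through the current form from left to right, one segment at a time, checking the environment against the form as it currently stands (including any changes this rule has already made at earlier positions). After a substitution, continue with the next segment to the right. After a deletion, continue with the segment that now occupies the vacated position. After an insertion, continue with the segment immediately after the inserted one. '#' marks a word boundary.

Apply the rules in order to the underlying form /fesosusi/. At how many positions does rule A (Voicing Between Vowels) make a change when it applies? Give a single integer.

3

A Voicing Between Vowels: [fesosusi] → [fezozuzi]
B Final Vowel Deletion: [fezozuzi] → [fezozuz]
C Word-Final Devoicing: [fezozuz] → [fezozus]
Rule A changed 3 position(s).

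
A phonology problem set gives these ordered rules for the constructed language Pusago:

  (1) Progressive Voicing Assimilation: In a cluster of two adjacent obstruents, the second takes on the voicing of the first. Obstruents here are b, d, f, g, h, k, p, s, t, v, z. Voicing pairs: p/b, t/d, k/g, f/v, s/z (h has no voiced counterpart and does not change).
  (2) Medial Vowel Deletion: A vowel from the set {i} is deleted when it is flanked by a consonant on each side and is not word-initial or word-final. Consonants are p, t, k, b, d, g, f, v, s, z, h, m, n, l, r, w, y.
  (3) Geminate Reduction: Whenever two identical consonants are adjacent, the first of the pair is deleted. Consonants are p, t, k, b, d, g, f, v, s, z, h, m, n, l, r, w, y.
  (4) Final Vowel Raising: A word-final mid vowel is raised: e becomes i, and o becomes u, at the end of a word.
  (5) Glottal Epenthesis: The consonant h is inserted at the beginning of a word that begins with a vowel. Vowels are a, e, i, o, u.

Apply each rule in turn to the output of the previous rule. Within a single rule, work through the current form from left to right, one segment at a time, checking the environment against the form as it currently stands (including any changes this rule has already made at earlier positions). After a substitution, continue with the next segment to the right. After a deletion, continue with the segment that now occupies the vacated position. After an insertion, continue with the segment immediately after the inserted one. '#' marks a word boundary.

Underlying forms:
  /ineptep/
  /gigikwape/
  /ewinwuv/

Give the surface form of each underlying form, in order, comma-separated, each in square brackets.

/ineptep/:
  (1) Progressive Voicing Assimilation: no change — [ineptep]
  (2) Medial Vowel Deletion: no change — [ineptep]
  (3) Geminate Reduction: no change — [ineptep]
  (4) Final Vowel Raising: no change — [ineptep]
  (5) Glottal Epenthesis: [ineptep] → [hineptep]
/gigikwape/:
  (1) Progressive Voicing Assimilation: no change — [gigikwape]
  (2) Medial Vowel Deletion: [gigikwape] → [ggkwape]
  (3) Geminate Reduction: [ggkwape] → [gkwape]
  (4) Final Vowel Raising: [gkwape] → [gkwapi]
  (5) Glottal Epenthesis: no change — [gkwapi]
/ewinwuv/:
  (1) Progressive Voicing Assimilation: no change — [ewinwuv]
  (2) Medial Vowel Deletion: [ewinwuv] → [ewnwuv]
  (3) Geminate Reduction: no change — [ewnwuv]
  (4) Final Vowel Raising: no change — [ewnwuv]
  (5) Glottal Epenthesis: [ewnwuv] → [hewnwuv]

[hineptep], [gkwapi], [hewnwuv]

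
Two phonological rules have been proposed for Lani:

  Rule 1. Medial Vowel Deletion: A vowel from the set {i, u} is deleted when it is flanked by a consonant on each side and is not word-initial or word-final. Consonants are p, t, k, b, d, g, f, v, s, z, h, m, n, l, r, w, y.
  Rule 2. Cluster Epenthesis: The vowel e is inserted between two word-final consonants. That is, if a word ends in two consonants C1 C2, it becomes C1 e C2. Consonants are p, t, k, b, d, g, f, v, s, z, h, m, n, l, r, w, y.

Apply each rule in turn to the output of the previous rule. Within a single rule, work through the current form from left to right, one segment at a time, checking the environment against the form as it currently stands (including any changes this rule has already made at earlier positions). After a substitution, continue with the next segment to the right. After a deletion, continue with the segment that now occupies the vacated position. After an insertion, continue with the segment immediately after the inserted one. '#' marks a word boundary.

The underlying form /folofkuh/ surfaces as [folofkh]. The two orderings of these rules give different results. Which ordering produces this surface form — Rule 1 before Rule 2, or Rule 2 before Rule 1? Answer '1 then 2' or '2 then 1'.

2 then 1

Order 1 then 2:
  1 Medial Vowel Deletion: [folofkuh] → [folofkh]
  2 Cluster Epenthesis: [folofkh] → [folofkeh]
  result: [folofkeh]
Order 2 then 1:
  2 Cluster Epenthesis: no change — [folofkuh]
  1 Medial Vowel Deletion: [folofkuh] → [folofkh]
  result: [folofkh]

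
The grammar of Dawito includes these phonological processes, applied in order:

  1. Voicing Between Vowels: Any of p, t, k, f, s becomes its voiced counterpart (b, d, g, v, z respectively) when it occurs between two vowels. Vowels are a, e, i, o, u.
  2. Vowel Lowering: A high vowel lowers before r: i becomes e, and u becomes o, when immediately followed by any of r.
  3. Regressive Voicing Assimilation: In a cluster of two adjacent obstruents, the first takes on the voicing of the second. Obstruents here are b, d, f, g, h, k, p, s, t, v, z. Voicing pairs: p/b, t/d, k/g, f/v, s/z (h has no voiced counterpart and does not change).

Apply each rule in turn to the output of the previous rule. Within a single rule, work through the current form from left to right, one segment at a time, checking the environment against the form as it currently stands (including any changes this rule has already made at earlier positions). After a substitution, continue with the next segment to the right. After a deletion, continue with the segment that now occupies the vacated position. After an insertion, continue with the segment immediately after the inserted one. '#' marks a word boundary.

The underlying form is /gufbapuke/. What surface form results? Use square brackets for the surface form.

[guvbabuge]

1 Voicing Between Vowels: [gufbapuke] → [gufbabuge]
2 Vowel Lowering: no change — [gufbabuge]
3 Regressive Voicing Assimilation: [gufbabuge] → [guvbabuge]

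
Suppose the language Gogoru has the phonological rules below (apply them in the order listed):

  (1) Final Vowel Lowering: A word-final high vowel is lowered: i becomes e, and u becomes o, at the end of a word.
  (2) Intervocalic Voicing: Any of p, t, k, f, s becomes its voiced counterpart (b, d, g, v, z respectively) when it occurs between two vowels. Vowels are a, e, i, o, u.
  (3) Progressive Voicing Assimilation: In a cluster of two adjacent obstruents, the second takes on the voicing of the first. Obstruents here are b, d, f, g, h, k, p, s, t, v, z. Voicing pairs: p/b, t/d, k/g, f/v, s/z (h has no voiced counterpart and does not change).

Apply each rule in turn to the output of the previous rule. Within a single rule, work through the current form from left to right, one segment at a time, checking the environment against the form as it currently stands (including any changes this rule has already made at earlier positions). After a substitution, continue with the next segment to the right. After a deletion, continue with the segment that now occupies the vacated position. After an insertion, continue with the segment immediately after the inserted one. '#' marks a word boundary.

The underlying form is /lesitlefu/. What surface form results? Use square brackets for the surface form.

(1) Final Vowel Lowering: [lesitlefu] → [lesitlefo]
(2) Intervocalic Voicing: [lesitlefo] → [lezitlevo]
(3) Progressive Voicing Assimilation: no change — [lezitlevo]

[lezitlevo]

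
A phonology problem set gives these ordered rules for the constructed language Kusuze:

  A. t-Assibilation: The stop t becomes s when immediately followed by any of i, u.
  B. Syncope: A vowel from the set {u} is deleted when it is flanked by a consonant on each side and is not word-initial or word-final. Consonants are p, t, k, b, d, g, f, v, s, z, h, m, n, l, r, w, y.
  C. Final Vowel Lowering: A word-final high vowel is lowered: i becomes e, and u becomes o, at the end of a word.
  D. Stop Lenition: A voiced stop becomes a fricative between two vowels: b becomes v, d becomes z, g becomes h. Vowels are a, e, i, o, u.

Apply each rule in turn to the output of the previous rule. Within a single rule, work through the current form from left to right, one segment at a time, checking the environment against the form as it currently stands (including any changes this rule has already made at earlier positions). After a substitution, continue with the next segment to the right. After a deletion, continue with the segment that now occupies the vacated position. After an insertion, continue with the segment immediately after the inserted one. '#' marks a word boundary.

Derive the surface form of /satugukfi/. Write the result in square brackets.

A t-Assibilation: [satugukfi] → [sasugukfi]
B Syncope: [sasugukfi] → [sasgkfi]
C Final Vowel Lowering: [sasgkfi] → [sasgkfe]
D Stop Lenition: no change — [sasgkfe]

[sasgkfe]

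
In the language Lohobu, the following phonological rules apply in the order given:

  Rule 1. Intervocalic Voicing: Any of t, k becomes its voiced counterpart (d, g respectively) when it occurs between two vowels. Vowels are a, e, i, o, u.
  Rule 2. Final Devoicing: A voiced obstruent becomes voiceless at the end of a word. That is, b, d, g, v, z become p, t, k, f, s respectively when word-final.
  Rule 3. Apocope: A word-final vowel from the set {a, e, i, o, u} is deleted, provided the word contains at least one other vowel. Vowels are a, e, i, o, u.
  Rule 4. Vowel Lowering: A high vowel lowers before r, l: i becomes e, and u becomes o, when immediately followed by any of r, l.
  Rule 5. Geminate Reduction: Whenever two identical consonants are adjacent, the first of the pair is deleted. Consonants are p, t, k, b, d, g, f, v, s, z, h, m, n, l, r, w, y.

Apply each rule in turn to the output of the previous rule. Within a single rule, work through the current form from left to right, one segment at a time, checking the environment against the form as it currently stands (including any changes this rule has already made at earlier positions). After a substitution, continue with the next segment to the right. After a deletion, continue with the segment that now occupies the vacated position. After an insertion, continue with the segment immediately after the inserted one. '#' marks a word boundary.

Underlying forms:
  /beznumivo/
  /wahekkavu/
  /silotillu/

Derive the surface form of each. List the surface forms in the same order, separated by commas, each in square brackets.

[beznumiv], [wahekav], [selodel]

/beznumivo/:
  Rule 1 Intervocalic Voicing: no change — [beznumivo]
  Rule 2 Final Devoicing: no change — [beznumivo]
  Rule 3 Apocope: [beznumivo] → [beznumiv]
  Rule 4 Vowel Lowering: no change — [beznumiv]
  Rule 5 Geminate Reduction: no change — [beznumiv]
/wahekkavu/:
  Rule 1 Intervocalic Voicing: no change — [wahekkavu]
  Rule 2 Final Devoicing: no change — [wahekkavu]
  Rule 3 Apocope: [wahekkavu] → [wahekkav]
  Rule 4 Vowel Lowering: no change — [wahekkav]
  Rule 5 Geminate Reduction: [wahekkav] → [wahekav]
/silotillu/:
  Rule 1 Intervocalic Voicing: [silotillu] → [silodillu]
  Rule 2 Final Devoicing: no change — [silodillu]
  Rule 3 Apocope: [silodillu] → [silodill]
  Rule 4 Vowel Lowering: [silodill] → [selodell]
  Rule 5 Geminate Reduction: [selodell] → [selodel]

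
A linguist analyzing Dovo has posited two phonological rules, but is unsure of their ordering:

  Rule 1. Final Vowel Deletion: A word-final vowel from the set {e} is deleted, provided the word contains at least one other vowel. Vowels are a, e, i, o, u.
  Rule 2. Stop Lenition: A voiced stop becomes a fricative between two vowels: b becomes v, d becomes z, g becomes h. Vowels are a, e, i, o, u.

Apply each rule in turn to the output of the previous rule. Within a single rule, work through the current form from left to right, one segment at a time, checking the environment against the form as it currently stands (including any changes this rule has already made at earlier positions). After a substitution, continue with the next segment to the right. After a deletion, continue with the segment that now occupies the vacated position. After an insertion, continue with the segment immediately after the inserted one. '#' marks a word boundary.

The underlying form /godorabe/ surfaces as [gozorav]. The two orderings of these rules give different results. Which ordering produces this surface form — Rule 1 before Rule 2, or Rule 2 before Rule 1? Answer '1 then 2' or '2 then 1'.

Order 1 then 2:
  1 Final Vowel Deletion: [godorabe] → [godorab]
  2 Stop Lenition: [godorab] → [gozorab]
  result: [gozorab]
Order 2 then 1:
  2 Stop Lenition: [godorabe] → [gozorave]
  1 Final Vowel Deletion: [gozorave] → [gozorav]
  result: [gozorav]

2 then 1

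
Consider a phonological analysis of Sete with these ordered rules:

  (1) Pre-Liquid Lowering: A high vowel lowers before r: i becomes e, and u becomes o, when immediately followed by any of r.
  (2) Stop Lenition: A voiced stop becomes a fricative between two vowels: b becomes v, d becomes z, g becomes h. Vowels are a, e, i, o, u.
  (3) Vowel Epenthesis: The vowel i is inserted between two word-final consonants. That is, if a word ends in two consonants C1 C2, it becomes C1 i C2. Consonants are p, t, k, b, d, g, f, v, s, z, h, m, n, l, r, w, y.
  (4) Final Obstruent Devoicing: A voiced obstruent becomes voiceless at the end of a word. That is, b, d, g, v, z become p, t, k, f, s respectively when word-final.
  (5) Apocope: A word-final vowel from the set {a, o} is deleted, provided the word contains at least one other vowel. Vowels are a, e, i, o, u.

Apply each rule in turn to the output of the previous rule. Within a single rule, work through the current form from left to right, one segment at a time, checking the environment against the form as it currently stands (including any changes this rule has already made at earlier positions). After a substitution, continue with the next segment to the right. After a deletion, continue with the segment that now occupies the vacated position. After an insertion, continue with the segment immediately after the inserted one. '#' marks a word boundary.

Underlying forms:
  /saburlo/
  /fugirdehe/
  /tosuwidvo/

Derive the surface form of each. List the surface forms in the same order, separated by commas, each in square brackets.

[savorl], [fuherdehe], [tosuwidv]

/saburlo/:
  (1) Pre-Liquid Lowering: [saburlo] → [saborlo]
  (2) Stop Lenition: [saborlo] → [savorlo]
  (3) Vowel Epenthesis: no change — [savorlo]
  (4) Final Obstruent Devoicing: no change — [savorlo]
  (5) Apocope: [savorlo] → [savorl]
/fugirdehe/:
  (1) Pre-Liquid Lowering: [fugirdehe] → [fugerdehe]
  (2) Stop Lenition: [fugerdehe] → [fuherdehe]
  (3) Vowel Epenthesis: no change — [fuherdehe]
  (4) Final Obstruent Devoicing: no change — [fuherdehe]
  (5) Apocope: no change — [fuherdehe]
/tosuwidvo/:
  (1) Pre-Liquid Lowering: no change — [tosuwidvo]
  (2) Stop Lenition: no change — [tosuwidvo]
  (3) Vowel Epenthesis: no change — [tosuwidvo]
  (4) Final Obstruent Devoicing: no change — [tosuwidvo]
  (5) Apocope: [tosuwidvo] → [tosuwidv]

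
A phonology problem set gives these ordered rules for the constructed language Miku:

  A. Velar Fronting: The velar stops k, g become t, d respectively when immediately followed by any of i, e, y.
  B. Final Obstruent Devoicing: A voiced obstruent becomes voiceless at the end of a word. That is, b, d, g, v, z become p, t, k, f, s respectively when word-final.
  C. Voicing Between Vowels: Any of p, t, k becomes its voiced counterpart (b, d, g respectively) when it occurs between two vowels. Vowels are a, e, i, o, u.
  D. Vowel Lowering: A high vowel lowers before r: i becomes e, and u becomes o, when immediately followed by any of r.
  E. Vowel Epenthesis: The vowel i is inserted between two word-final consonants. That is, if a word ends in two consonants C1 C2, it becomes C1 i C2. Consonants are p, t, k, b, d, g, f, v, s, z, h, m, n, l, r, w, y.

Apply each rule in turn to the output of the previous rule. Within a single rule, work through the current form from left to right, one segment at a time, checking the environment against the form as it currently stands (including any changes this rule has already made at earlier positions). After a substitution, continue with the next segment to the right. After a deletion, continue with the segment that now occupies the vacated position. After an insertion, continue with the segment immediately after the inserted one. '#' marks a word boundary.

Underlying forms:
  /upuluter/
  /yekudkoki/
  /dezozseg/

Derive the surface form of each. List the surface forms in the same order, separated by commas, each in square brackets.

/upuluter/:
  A Velar Fronting: no change — [upuluter]
  B Final Obstruent Devoicing: no change — [upuluter]
  C Voicing Between Vowels: [upuluter] → [ubuluder]
  D Vowel Lowering: no change — [ubuluder]
  E Vowel Epenthesis: no change — [ubuluder]
/yekudkoki/:
  A Velar Fronting: [yekudkoki] → [yekudkoti]
  B Final Obstruent Devoicing: no change — [yekudkoti]
  C Voicing Between Vowels: [yekudkoti] → [yegudkodi]
  D Vowel Lowering: no change — [yegudkodi]
  E Vowel Epenthesis: no change — [yegudkodi]
/dezozseg/:
  A Velar Fronting: no change — [dezozseg]
  B Final Obstruent Devoicing: [dezozseg] → [dezozsek]
  C Voicing Between Vowels: no change — [dezozsek]
  D Vowel Lowering: no change — [dezozsek]
  E Vowel Epenthesis: no change — [dezozsek]

[ubuluder], [yegudkodi], [dezozsek]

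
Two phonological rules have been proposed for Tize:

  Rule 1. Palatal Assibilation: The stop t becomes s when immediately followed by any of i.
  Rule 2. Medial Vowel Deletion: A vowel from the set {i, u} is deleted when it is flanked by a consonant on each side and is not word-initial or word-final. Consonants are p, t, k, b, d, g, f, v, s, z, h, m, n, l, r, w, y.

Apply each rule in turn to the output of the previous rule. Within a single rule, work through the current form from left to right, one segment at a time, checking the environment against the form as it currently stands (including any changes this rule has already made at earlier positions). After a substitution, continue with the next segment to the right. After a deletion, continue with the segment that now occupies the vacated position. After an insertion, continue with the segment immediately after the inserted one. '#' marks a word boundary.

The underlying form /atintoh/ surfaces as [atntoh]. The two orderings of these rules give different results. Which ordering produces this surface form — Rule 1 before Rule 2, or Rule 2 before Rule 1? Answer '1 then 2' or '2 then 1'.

Order 1 then 2:
  1 Palatal Assibilation: [atintoh] → [asintoh]
  2 Medial Vowel Deletion: [asintoh] → [asntoh]
  result: [asntoh]
Order 2 then 1:
  2 Medial Vowel Deletion: [atintoh] → [atntoh]
  1 Palatal Assibilation: no change — [atntoh]
  result: [atntoh]

2 then 1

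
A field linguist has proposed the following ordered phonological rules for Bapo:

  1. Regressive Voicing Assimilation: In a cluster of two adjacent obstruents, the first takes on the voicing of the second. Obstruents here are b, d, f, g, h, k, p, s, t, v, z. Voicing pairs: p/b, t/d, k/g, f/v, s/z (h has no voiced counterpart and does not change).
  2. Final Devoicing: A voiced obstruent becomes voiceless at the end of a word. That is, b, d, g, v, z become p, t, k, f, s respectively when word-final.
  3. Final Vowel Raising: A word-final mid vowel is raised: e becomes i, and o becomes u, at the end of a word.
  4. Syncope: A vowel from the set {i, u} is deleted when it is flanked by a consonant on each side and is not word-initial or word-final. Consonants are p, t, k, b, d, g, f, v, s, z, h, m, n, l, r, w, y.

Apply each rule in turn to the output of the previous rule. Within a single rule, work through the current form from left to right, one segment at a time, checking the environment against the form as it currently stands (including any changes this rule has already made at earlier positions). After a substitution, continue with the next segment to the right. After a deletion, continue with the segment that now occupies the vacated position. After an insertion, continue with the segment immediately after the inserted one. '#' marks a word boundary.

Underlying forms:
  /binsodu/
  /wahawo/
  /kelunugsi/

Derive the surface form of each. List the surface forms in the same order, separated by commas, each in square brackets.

[bnsodu], [wahawu], [kelnksi]

/binsodu/:
  1 Regressive Voicing Assimilation: no change — [binsodu]
  2 Final Devoicing: no change — [binsodu]
  3 Final Vowel Raising: no change — [binsodu]
  4 Syncope: [binsodu] → [bnsodu]
/wahawo/:
  1 Regressive Voicing Assimilation: no change — [wahawo]
  2 Final Devoicing: no change — [wahawo]
  3 Final Vowel Raising: [wahawo] → [wahawu]
  4 Syncope: no change — [wahawu]
/kelunugsi/:
  1 Regressive Voicing Assimilation: [kelunugsi] → [kelunuksi]
  2 Final Devoicing: no change — [kelunuksi]
  3 Final Vowel Raising: no change — [kelunuksi]
  4 Syncope: [kelunuksi] → [kelnksi]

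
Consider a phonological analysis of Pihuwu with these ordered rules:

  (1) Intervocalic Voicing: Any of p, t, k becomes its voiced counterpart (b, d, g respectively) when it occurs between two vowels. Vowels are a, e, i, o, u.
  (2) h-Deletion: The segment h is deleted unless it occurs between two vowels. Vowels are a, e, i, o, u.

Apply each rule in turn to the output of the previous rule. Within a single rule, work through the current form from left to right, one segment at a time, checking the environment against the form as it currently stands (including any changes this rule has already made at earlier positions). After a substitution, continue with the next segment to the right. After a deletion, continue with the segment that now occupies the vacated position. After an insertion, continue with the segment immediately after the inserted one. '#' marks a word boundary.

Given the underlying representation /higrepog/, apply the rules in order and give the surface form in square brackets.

[igrebog]

(1) Intervocalic Voicing: [higrepog] → [higrebog]
(2) h-Deletion: [higrebog] → [igrebog]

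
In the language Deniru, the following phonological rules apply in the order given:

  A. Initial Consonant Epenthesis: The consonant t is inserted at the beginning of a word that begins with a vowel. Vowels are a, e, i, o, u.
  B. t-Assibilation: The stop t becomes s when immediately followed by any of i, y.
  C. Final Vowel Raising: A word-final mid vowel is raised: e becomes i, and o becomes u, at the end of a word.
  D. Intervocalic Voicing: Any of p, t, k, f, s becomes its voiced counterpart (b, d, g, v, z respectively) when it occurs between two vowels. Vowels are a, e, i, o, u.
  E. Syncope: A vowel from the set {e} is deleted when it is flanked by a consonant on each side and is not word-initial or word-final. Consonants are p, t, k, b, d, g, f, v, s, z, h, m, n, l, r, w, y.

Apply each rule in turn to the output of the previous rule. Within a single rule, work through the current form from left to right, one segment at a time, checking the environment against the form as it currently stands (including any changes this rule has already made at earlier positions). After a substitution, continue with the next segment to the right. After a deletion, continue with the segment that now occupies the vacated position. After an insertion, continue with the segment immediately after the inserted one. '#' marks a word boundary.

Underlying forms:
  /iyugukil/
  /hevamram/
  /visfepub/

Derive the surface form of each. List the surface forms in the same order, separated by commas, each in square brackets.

[siyugugil], [hvamram], [visfbub]

/iyugukil/:
  A Initial Consonant Epenthesis: [iyugukil] → [tiyugukil]
  B t-Assibilation: [tiyugukil] → [siyugukil]
  C Final Vowel Raising: no change — [siyugukil]
  D Intervocalic Voicing: [siyugukil] → [siyugugil]
  E Syncope: no change — [siyugugil]
/hevamram/:
  A Initial Consonant Epenthesis: no change — [hevamram]
  B t-Assibilation: no change — [hevamram]
  C Final Vowel Raising: no change — [hevamram]
  D Intervocalic Voicing: no change — [hevamram]
  E Syncope: [hevamram] → [hvamram]
/visfepub/:
  A Initial Consonant Epenthesis: no change — [visfepub]
  B t-Assibilation: no change — [visfepub]
  C Final Vowel Raising: no change — [visfepub]
  D Intervocalic Voicing: [visfepub] → [visfebub]
  E Syncope: [visfebub] → [visfbub]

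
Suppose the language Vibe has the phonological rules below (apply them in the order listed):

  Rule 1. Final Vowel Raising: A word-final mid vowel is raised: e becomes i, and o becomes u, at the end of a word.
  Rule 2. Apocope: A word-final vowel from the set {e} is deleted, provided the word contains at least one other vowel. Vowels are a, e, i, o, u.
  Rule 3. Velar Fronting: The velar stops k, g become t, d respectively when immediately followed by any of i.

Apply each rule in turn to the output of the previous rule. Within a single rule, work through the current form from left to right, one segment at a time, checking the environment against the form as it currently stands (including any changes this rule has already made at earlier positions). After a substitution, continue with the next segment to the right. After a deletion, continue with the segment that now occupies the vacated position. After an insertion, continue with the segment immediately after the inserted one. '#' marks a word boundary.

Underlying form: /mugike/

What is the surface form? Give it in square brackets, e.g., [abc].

Rule 1 Final Vowel Raising: [mugike] → [mugiki]
Rule 2 Apocope: no change — [mugiki]
Rule 3 Velar Fronting: [mugiki] → [muditi]

[muditi]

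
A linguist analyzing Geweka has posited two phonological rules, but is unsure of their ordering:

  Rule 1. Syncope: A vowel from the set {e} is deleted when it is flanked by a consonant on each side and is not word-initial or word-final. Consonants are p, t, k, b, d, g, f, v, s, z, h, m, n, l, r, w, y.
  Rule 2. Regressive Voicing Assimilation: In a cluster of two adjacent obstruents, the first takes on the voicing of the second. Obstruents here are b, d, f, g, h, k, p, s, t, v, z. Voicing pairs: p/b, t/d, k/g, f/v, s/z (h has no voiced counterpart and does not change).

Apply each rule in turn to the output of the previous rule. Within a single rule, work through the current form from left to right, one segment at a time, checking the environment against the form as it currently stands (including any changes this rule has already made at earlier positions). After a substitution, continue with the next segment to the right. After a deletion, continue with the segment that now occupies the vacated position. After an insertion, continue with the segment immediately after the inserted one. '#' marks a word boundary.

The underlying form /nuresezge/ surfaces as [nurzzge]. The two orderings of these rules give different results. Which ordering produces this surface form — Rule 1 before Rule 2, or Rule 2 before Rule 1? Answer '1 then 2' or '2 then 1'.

1 then 2

Order 1 then 2:
  1 Syncope: [nuresezge] → [nurszge]
  2 Regressive Voicing Assimilation: [nurszge] → [nurzzge]
  result: [nurzzge]
Order 2 then 1:
  2 Regressive Voicing Assimilation: no change — [nuresezge]
  1 Syncope: [nuresezge] → [nurszge]
  result: [nurszge]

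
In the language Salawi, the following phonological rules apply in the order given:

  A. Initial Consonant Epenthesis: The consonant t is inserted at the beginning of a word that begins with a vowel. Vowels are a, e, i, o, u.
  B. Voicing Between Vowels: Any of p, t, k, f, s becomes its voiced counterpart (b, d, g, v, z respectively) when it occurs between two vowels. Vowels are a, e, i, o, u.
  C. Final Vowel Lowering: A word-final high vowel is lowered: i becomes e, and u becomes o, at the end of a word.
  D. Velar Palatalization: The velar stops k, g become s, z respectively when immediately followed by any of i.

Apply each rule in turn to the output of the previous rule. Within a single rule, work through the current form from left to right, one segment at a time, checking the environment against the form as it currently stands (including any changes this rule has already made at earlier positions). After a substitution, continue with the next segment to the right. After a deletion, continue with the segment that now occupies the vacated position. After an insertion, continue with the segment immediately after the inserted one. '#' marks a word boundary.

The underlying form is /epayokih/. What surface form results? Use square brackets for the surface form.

A Initial Consonant Epenthesis: [epayokih] → [tepayokih]
B Voicing Between Vowels: [tepayokih] → [tebayogih]
C Final Vowel Lowering: no change — [tebayogih]
D Velar Palatalization: [tebayogih] → [tebayozih]

[tebayozih]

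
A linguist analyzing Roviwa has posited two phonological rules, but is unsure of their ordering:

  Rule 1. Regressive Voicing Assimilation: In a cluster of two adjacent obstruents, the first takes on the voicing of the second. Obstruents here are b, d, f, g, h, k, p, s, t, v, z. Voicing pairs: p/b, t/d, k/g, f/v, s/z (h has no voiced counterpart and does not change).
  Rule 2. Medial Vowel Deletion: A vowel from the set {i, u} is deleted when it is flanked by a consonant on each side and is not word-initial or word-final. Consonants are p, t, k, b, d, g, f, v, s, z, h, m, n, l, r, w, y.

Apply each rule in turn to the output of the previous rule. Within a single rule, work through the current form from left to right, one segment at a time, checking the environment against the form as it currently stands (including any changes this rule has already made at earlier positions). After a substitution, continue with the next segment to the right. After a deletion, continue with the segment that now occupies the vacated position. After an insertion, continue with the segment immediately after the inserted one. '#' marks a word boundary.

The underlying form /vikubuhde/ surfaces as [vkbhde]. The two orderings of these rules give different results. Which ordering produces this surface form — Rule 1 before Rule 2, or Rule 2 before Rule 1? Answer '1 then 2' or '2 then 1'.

1 then 2

Order 1 then 2:
  1 Regressive Voicing Assimilation: no change — [vikubuhde]
  2 Medial Vowel Deletion: [vikubuhde] → [vkbhde]
  result: [vkbhde]
Order 2 then 1:
  2 Medial Vowel Deletion: [vikubuhde] → [vkbhde]
  1 Regressive Voicing Assimilation: [vkbhde] → [fgphde]
  result: [fgphde]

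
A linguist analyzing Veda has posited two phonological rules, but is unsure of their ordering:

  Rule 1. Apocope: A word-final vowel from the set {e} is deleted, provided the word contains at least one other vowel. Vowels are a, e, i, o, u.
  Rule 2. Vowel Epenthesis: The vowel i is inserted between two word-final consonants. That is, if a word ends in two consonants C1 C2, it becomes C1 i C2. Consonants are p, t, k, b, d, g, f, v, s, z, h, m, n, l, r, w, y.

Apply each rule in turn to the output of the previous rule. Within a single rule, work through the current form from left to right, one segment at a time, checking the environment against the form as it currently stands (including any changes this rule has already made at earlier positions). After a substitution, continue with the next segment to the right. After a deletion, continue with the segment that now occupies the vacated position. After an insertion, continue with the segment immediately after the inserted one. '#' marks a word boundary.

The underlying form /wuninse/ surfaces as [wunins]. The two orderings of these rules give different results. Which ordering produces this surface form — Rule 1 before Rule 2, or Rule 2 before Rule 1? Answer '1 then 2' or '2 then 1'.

2 then 1

Order 1 then 2:
  1 Apocope: [wuninse] → [wunins]
  2 Vowel Epenthesis: [wunins] → [wuninis]
  result: [wuninis]
Order 2 then 1:
  2 Vowel Epenthesis: no change — [wuninse]
  1 Apocope: [wuninse] → [wunins]
  result: [wunins]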